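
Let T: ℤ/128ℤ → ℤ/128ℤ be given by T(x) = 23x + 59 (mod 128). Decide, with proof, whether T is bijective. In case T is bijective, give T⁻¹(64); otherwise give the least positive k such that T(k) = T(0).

67

Recall that T is injective if T(a) = T(b) implies a = b.
If T(a) = T(b), then 23a ≡ 23b (mod 128). Because gcd(23, 128) = 1, we may cancel 23 to get a ≡ b (mod 128).
We now compute 23⁻¹ mod 128 explicitly. Euclid's algorithm: 128 = 5·23 + 13, 23 = 1·13 + 10, 13 = 1·10 + 3, 10 = 3·3 + 1; back-substituting gives 1 = 39·23 − 7·128, so 23⁻¹ ≡ 39 (mod 128).
For any y ∈ ℤ/128ℤ, x = 39(y − 59) mod 128 satisfies T(x) = 23·39(y − 59) + 59 ≡ y (since 23·39 ≡ 1 mod 128). So every y has a preimage.
Therefore T is bijective.
Since T is bijective, we find T⁻¹(64): we need 23x ≡ 64 − 59 ≡ 5 (mod 128). Using 23⁻¹ = 39: x ≡ 39·5 = 195 = 1·128 + 67, so x = 67.
Check: T(67) = 23·67 + 59 = 1600 = 12·128 + 64 ≡ 64 (mod 128).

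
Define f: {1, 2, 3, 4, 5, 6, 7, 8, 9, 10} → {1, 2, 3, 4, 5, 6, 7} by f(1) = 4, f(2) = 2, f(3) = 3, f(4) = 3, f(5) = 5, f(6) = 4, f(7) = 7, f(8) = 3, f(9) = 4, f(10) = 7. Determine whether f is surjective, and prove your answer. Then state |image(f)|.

5

No element maps to 1, so f is not surjective.
The image of f is {2, 3, 4, 5, 7}, which has 5 elements.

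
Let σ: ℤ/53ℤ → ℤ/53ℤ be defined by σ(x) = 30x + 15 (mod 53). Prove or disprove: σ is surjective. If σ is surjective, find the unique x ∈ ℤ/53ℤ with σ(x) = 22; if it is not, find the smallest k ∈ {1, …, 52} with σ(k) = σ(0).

Since gcd(30, 53) = 1, 30 is invertible modulo 53. Euclid's algorithm: 53 = 1·30 + 23, 30 = 1·23 + 7, 23 = 3·7 + 2, 7 = 3·2 + 1; back-substituting gives 1 = 23·30 − 13·53, so 30⁻¹ ≡ 23 (mod 53).
For any y ∈ ℤ/53ℤ, x = 23(y − 15) mod 53 satisfies σ(x) = 30·23(y − 15) + 15 ≡ y (since 30·23 ≡ 1 mod 53). So every y has a preimage.
Hence σ is surjective.
Since σ is surjective, we compute σ⁻¹(22): solve 30x + 15 ≡ 22 (mod 53), i.e. 30x ≡ 7 (mod 53).
Multiplying by 30⁻¹ = 23 gives x ≡ 23·7 = 161 = 3·53 + 2 ≡ 2 (mod 53).
Check: σ(2) = 30·2 + 15 = 75 = 1·53 + 22 ≡ 22 (mod 53).

2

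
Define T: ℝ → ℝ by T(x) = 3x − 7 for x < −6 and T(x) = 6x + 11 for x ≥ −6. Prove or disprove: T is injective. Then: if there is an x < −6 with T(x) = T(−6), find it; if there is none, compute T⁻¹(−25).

Both pieces are strictly increasing (slopes 3 and 6), so each is injective on its own interval.
The left piece maps (−∞, −6) onto (−∞, −25); the right piece maps [−6, ∞) onto [−25, ∞).
These images are disjoint, so no value is attained by both pieces. Thus T is injective.
Because the two images are disjoint, no x < −6 has T(x) = T(−6), so we compute T⁻¹(−25): −25 lies in [−25, ∞), so solve 6x + 11 = −25: x = (−25 − 11)/6 = −6.

-6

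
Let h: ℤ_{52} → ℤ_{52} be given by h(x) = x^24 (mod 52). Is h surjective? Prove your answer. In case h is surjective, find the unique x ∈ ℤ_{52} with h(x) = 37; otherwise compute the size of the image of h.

h(1) = 1^24 = 1.
h(3): Repeated squaring mod 52: 3^1 ≡ 3, 3^2 ≡ 3² = 9, 3^4 ≡ 9² = 81 ≡ 29, 3^8 ≡ 29² = 841 ≡ 9, 3^16 ≡ 9² = 81 ≡ 29. Since 24 = 16 + 8, 3^24 ≡ 29·9: 29·9 = 261 ≡ 1. So 3^24 ≡ 1 (mod 52).
So h(1) = h(3) = 1 while 1 ≠ 3, therefore h is not injective.
A non-injective map from the 52-element set ℤ_{52} to itself takes at most 51 distinct values, so it cannot be surjective. Therefore h is not surjective.
Since h is not surjective, we determine |image(h)|. Computing x^24 mod 52 for each x (by repeated squaring, reducing mod 52 at every step), the values h(0), h(1), …, h(51) are: 0, 1, 40, 1, 40, 1, 40, 1, 40, 1, 40, 1, 40, 13, 40, 1, 40, 1, 40, 1, 40, 1, 40, 1, 40, 1, 0, 1, 40, 1, 40, 1, 40, 1, 40, 1, 40, 1, 40, 13, 40, 1, 40, 1, 40, 1, 40, 1, 40, 1, 40, 1.
The distinct values are {0, 1, 13, 40}; there are 4 of them.

4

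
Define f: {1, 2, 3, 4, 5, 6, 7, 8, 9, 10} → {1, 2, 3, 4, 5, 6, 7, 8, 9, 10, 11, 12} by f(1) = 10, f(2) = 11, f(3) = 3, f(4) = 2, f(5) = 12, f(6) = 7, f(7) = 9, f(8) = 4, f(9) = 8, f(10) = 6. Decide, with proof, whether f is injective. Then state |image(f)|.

The values f(1), …, f(10) are 10, 11, 3, 2, 12, 7, 9, 4, 8, 6 — all distinct.
So f(u) = f(v) only when u = v, and f is injective.
The image of f is {2, 3, 4, 6, 7, 8, 9, 10, 11, 12}, which has 10 elements.

10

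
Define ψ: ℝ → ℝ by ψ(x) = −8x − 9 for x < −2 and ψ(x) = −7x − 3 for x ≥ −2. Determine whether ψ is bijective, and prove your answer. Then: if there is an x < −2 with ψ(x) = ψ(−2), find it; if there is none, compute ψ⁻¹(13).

Both pieces are strictly decreasing (slopes −8 and −7), so each is injective on its own interval.
The left piece maps (−∞, −2) onto (7, ∞); the right piece maps [−2, ∞) onto (−∞, 11].
These images overlap. In particular ψ(−2) = 11 (right piece), and solving −8x − 9 = 11 on the left piece gives x = −5/2 < −2.
So ψ(−5/2) = ψ(−2) with −5/2 ≠ −2, and ψ is not injective, hence not bijective. This x = −5/2 is the requested value below −2.

-5/2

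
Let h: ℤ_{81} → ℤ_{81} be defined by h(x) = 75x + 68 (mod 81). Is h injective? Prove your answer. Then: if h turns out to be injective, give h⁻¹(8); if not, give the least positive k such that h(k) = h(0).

27

We have gcd(75, 81) = 3 > 1. Taking s = 0 and t = 27: h(0) = 68 and h(27) = 75·27 + 68 = 2093 ≡ 68 (mod 81).
So h(0) = h(27) while 0 ≠ 27, hence h is not injective.
Since h is not injective, we find the least positive k with h(k) = h(0): this means 75k ≡ 0 (mod 81), i.e. 81 ∣ 75k. Since gcd(75, 81) = 3, dividing through by 3 this holds exactly when 27 ∣ 25k, and as gcd(25, 27) = 1, exactly when 27 ∣ k.
The smallest positive such k is 27.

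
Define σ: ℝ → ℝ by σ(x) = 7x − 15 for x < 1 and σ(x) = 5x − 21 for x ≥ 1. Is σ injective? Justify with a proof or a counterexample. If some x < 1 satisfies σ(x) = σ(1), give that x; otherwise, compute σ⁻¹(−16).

Both pieces are strictly increasing (slopes 7 and 5), so each is injective on its own interval.
The left piece maps (−∞, 1) onto (−∞, −8); the right piece maps [1, ∞) onto [−16, ∞).
These images overlap. In particular σ(1) = −16 (right piece), and solving 7x − 15 = −16 on the left piece gives x = −1/7 < 1.
So σ(−1/7) = σ(1) with −1/7 ≠ 1, and σ is not injective. This x = −1/7 is the requested value below 1.

-1/7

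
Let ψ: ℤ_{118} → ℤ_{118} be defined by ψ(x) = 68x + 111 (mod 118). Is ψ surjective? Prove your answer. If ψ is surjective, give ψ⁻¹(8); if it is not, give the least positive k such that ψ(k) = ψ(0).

59

Recall that surjectivity means every element of the codomain has a preimage under ψ.
Since gcd(68, 118) = 2, we have 68x ≡ 0 (mod 2) for all x, so ψ(x) ≡ 1 (mod 2).
But 0 ≢ 1 (mod 2), so 0 ∈ ℤ_{118} has no preimage. Therefore ψ is not surjective.
Since ψ is not surjective, we find the least positive k with ψ(k) = ψ(0): this means 68k ≡ 0 (mod 118), i.e. 118 ∣ 68k. Since gcd(68, 118) = 2, dividing through by 2 this holds exactly when 59 ∣ 34k, and as gcd(34, 59) = 1, exactly when 59 ∣ k.
The smallest positive such k is 59.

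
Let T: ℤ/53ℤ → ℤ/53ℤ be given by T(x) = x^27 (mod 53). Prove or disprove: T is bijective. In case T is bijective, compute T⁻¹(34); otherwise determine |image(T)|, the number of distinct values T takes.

Since 53 is prime, the nonzero elements of ℤ/53ℤ form a cyclic group of order 52.
As gcd(27, 52) = 1, raising to the 27th power is a bijection on this group: if u^27 ≡ v^27 then (uv^{−1})^27 = 1, and the only element of order dividing gcd(27, 52) = 1 is 1, so u = v.
With T(0) = 0 this makes T injective on all of ℤ/53ℤ, hence bijective (finite equal-size domain and codomain). In particular T is bijective.
Since T is bijective, we find the preimage of 34. The inverse of x ↦ x^27 on (ℤ/53ℤ)^× is x ↦ x^27, because 27·27 = 729 = 14·52 + 1 ≡ 1 (mod 52) and x^{52} = 1 for x ≠ 0 (Fermat). So T⁻¹(34) = 34^27 mod 53.
Repeated squaring mod 53: 34^1 ≡ 34, 34^2 ≡ 34² = 1156 ≡ 43, 34^4 ≡ 43² = 1849 ≡ 47, 34^8 ≡ 47² = 2209 ≡ 36, 34^16 ≡ 36² = 1296 ≡ 24. Since 27 = 16 + 8 + 2 + 1, 34^27 ≡ 24·36·43·34: 24·36 = 864 ≡ 16, then 16·43 = 688 ≡ 52, then 52·34 = 1768 ≡ 19. So 34^27 ≡ 19 (mod 53).
Hence T⁻¹(34) = 19.

19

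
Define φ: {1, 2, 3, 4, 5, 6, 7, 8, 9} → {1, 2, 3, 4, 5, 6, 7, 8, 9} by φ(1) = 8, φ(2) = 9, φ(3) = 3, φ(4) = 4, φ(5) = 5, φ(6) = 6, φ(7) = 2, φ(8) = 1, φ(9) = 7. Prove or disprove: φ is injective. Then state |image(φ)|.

9

The values φ(1), …, φ(9) are 8, 9, 3, 4, 5, 6, 2, 1, 7 — all distinct.
So φ(x_1) = φ(x_2) only when x_1 = x_2, and φ is injective.
The image of φ is {1, 2, 3, 4, 5, 6, 7, 8, 9}, which has 9 elements.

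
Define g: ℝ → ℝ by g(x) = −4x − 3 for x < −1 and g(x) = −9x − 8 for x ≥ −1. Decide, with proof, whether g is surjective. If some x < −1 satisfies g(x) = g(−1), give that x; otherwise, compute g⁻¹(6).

-9/4

Both pieces are strictly decreasing (slopes −4 and −9), so each is injective on its own interval.
The left piece maps (−∞, −1) onto (1, ∞); the right piece maps [−1, ∞) onto (−∞, 1].
These images together cover ℝ, so g is surjective.
Because the two images are disjoint, no x < −1 has g(x) = g(−1), so we compute g⁻¹(6): 6 lies in (1, ∞), so solve −4x − 3 = 6: x = (6 + 3)/(−4) = −9/4.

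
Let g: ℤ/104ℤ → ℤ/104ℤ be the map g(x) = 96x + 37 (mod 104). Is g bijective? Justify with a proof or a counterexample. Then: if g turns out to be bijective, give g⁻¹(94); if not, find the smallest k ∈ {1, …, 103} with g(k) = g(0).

By definition, g is injective if g(a) = g(b) implies a = b.
We have gcd(96, 104) = 8 > 1. Taking a = 0 and b = 13: g(0) = 37 and g(13) = 96·13 + 37 = 1285 ≡ 37 (mod 104).
So g(0) = g(13) while 0 ≠ 13, therefore g is not injective, hence not bijective.
Since g is not bijective, we find the least positive k with g(k) = g(0): this means 96k ≡ 0 (mod 104), i.e. 104 ∣ 96k. Since gcd(96, 104) = 8, dividing through by 8 this holds exactly when 13 ∣ 12k, and as gcd(12, 13) = 1, exactly when 13 ∣ k.
The smallest positive such k is 13.

13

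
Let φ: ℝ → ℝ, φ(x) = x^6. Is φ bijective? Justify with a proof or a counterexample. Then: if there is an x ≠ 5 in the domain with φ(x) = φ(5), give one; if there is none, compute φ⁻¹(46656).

φ(5) = 15625 = (−5)^6 = φ(−5) (since 6 is even), with 5 ≠ −5. So φ is not injective, hence not bijective.
For the follow-up, such an x exists: taking x = −5 ∈ ℝ gives φ(−5) = 15625 = φ(5) with −5 ≠ 5.

-5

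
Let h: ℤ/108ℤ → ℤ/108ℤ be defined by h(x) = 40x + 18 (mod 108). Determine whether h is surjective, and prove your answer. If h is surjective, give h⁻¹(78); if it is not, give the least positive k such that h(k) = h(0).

27

Since gcd(40, 108) = 4, we have 40x ≡ 0 (mod 4) for all x, so h(x) ≡ 2 (mod 4).
But 0 ≢ 2 (mod 4), so 0 ∈ ℤ/108ℤ has no preimage. Therefore h is not surjective.
Since h is not surjective, we find the least positive k with h(k) = h(0): this means 40k ≡ 0 (mod 108), i.e. 108 ∣ 40k. Since gcd(40, 108) = 4, dividing through by 4 this holds exactly when 27 ∣ 10k, and as gcd(10, 27) = 1, exactly when 27 ∣ k.
The smallest positive such k is 27.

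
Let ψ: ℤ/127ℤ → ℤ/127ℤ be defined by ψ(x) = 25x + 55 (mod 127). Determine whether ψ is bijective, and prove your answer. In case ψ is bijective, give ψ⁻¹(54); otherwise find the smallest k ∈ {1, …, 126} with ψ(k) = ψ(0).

If ψ(x_1) = ψ(x_2), then 25x_1 ≡ 25x_2 (mod 127). Because gcd(25, 127) = 1, we may cancel 25 to get x_1 ≡ x_2 (mod 127).
We now compute 25⁻¹ mod 127 explicitly. Euclid's algorithm: 127 = 5·25 + 2, 25 = 12·2 + 1; back-substituting gives 1 = 61·25 − 12·127, so 25⁻¹ ≡ 61 (mod 127).
For any y ∈ ℤ/127ℤ, x = 61(y − 55) mod 127 satisfies ψ(x) = 25·61(y − 55) + 55 ≡ y (since 25·61 ≡ 1 mod 127). So every y has a preimage.
Thus ψ is bijective.
Since ψ is bijective, we compute ψ⁻¹(54): solve 25x + 55 ≡ 54 (mod 127), i.e. 25x ≡ 126 (mod 127).
Multiplying by 25⁻¹ = 61 gives x ≡ 61·126 = 7686 = 60·127 + 66 ≡ 66 (mod 127).
Check: ψ(66) = 25·66 + 55 = 1705 = 13·127 + 54 ≡ 54 (mod 127).

66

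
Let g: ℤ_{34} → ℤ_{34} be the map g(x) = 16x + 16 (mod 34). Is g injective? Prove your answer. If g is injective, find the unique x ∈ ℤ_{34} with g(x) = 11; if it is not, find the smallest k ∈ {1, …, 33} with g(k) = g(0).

17

We have gcd(16, 34) = 2 > 1. Taking a = 0 and b = 17: g(0) = 16 and g(17) = 16·17 + 16 = 288 ≡ 16 (mod 34).
So g(0) = g(17) while 0 ≠ 17, therefore g is not injective.
Since g is not injective, we find the least positive k with g(k) = g(0): this means 16k ≡ 0 (mod 34), i.e. 34 ∣ 16k. Since gcd(16, 34) = 2, dividing through by 2 this holds exactly when 17 ∣ 8k, and as gcd(8, 17) = 1, exactly when 17 ∣ k.
The smallest positive such k is 17.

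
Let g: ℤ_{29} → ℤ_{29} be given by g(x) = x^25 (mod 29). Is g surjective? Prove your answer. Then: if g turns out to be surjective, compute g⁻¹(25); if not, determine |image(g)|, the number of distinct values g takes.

16

Since 29 is prime, the nonzero elements of ℤ_{29} form a cyclic group of order 28.
As gcd(25, 28) = 1, raising to the 25th power is a bijection on this group: if a^25 ≡ b^25 then (ab^{−1})^25 = 1, and the only element of order dividing gcd(25, 28) = 1 is 1, so a = b.
With g(0) = 0 this makes g injective on all of ℤ_{29}, hence bijective (finite equal-size domain and codomain). In particular g is surjective.
Since g is surjective, we find the preimage of 25. The inverse of x ↦ x^25 on (ℤ_{29})^× is x ↦ x^9, because 25·9 = 225 = 8·28 + 1 ≡ 1 (mod 28) and x^{28} = 1 for x ≠ 0 (Fermat). So g⁻¹(25) = 25^9 mod 29.
Repeated squaring mod 29: 25^1 ≡ 25, 25^2 ≡ 25² = 625 ≡ 16, 25^4 ≡ 16² = 256 ≡ 24, 25^8 ≡ 24² = 576 ≡ 25. Since 9 = 8 + 1, 25^9 ≡ 25·25: 25·25 = 625 ≡ 16. So 25^9 ≡ 16 (mod 29).
Hence g⁻¹(25) = 16.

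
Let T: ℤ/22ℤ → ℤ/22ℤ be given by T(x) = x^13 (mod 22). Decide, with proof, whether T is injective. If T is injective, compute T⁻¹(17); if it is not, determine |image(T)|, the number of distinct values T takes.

19

Computing x^13 mod 22 for each x (by repeated squaring, reducing mod 22 at every step), the values T(0), T(1), …, T(21) are: 0, 1, 8, 5, 20, 15, 18, 13, 6, 3, 10, 11, 12, 19, 16, 9, 4, 7, 2, 17, 14, 21.
Every element of ℤ/22ℤ appears exactly once in this list, so T is a bijection, and in particular injective.
Since T is injective, we read off the preimage of 17 from the same table: T(19) = 17, so T⁻¹(17) = 19.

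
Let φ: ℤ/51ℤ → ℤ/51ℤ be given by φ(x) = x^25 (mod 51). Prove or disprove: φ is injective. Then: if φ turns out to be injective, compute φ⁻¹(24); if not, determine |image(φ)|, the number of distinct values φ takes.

Computing x^25 mod 51 for each x (by repeated squaring, reducing mod 51 at every step), the values φ(0), φ(1), …, φ(50) are: 0, 1, 2, 48, 4, 29, 45, 10, 8, 9, 7, 23, 39, 13, 20, 15, 16, 17, 18, 19, 14, 21, 46, 11, 27, 25, 26, 24, 40, 5, 30, 37, 32, 33, 34, 35, 36, 31, 38, 12, 28, 44, 42, 43, 41, 6, 22, 47, 3, 49, 50.
Every element of ℤ/51ℤ appears exactly once in this list, so φ is a bijection, and in particular injective.
Since φ is injective, we read off the preimage of 24 from the same table: φ(27) = 24, so φ⁻¹(24) = 27.

27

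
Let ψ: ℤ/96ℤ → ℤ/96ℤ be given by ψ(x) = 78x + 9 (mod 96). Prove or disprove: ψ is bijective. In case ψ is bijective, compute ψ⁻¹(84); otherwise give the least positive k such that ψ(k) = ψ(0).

16

Recall that ψ is injective if ψ(x_1) = ψ(x_2) implies x_1 = x_2.
We have gcd(78, 96) = 6 > 1. Taking x_1 = 0 and x_2 = 16: ψ(0) = 9 and ψ(16) = 78·16 + 9 = 1257 ≡ 9 (mod 96).
So ψ(0) = ψ(16) while 0 ≠ 16, therefore ψ is not injective, hence not bijective.
Since ψ is not bijective, we find the least positive k with ψ(k) = ψ(0): this means 78k ≡ 0 (mod 96), i.e. 96 ∣ 78k. Since gcd(78, 96) = 6, dividing through by 6 this holds exactly when 16 ∣ 13k, and as gcd(13, 16) = 1, exactly when 16 ∣ k.
The smallest positive such k is 16.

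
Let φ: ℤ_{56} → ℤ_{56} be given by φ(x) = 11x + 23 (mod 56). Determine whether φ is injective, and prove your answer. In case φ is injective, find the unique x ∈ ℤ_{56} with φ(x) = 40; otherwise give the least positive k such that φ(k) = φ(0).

By definition, φ is injective when φ(a) = φ(b) forces a = b.
Suppose φ(a) = φ(b) in ℤ_{56}. Then 11a + 23 ≡ 11b + 23 (mod 56), hence 11(a − b) ≡ 0 (mod 56).
Since gcd(11, 56) = 1, 11 is invertible modulo 56, so a − b ≡ 0 (mod 56), i.e. a = b.
So φ is injective.
We now compute 11⁻¹ mod 56 explicitly. Euclid's algorithm: 56 = 5·11 + 1; back-substituting gives 1 = 51·11 − 10·56, so 11⁻¹ ≡ 51 (mod 56).
Since φ is injective, we find φ⁻¹(40): we need 11x ≡ 40 − 23 ≡ 17 (mod 56). Using 11⁻¹ = 51: x ≡ 51·17 = 867 = 15·56 + 27, so x = 27.
Check: φ(27) = 11·27 + 23 = 320 = 5·56 + 40 ≡ 40 (mod 56).

27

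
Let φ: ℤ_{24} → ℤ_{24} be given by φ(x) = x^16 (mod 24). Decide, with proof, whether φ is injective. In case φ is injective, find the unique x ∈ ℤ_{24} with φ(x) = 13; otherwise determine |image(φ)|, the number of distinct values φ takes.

4

φ(2): Repeated squaring mod 24: 2^1 ≡ 2, 2^2 ≡ 2² = 4, 2^4 ≡ 4² = 16, 2^8 ≡ 16² = 256 ≡ 16, 2^16 ≡ 16² = 256 ≡ 16. So 2^16 ≡ 16 (mod 24).
φ(4): Repeated squaring mod 24: 4^1 ≡ 4, 4^2 ≡ 4² = 16, 4^4 ≡ 16² = 256 ≡ 16, 4^8 ≡ 16² = 256 ≡ 16, 4^16 ≡ 16² = 256 ≡ 16. So 4^16 ≡ 16 (mod 24).
So φ(2) = φ(4) = 16 while 2 ≠ 4, thus φ is not injective.
Since φ is not injective, we determine |image(φ)|. Computing x^16 mod 24 for each x (by repeated squaring, reducing mod 24 at every step), the values φ(0), φ(1), …, φ(23) are: 0, 1, 16, 9, 16, 1, 0, 1, 16, 9, 16, 1, 0, 1, 16, 9, 16, 1, 0, 1, 16, 9, 16, 1.
The distinct values are {0, 1, 9, 16}; there are 4 of them.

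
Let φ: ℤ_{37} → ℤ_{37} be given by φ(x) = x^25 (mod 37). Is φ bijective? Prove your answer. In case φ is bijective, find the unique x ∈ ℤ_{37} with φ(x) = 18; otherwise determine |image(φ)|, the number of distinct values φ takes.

32

Since 37 is prime, the nonzero elements of ℤ_{37} form a cyclic group of order 36.
As gcd(25, 36) = 1, raising to the 25th power is a bijection on this group: if x_1^25 ≡ x_2^25 then (x_1x_2^{−1})^25 = 1, and the only element of order dividing gcd(25, 36) = 1 is 1, so x_1 = x_2.
With φ(0) = 0 this makes φ injective on all of ℤ_{37}, hence bijective (finite equal-size domain and codomain). In particular φ is bijective.
Since φ is bijective, we find the preimage of 18. The inverse of x ↦ x^25 on (ℤ_{37})^× is x ↦ x^13, because 25·13 = 325 = 9·36 + 1 ≡ 1 (mod 36) and x^{36} = 1 for x ≠ 0 (Fermat). So φ⁻¹(18) = 18^13 mod 37.
Repeated squaring mod 37: 18^1 ≡ 18, 18^2 ≡ 18² = 324 ≡ 28, 18^4 ≡ 28² = 784 ≡ 7, 18^8 ≡ 7² = 49 ≡ 12. Since 13 = 8 + 4 + 1, 18^13 ≡ 12·7·18: 12·7 = 84 ≡ 10, then 10·18 = 180 ≡ 32. So 18^13 ≡ 32 (mod 37).
Hence φ⁻¹(18) = 32.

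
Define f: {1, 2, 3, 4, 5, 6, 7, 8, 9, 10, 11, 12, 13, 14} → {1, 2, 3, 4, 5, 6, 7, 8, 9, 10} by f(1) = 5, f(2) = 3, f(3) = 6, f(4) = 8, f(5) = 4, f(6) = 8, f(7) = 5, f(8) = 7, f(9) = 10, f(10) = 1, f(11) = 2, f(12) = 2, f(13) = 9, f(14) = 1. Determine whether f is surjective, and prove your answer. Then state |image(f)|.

Every element of the codomain has a preimage: 1 = f(10), 2 = f(11), 3 = f(2), 4 = f(5), 5 = f(1), 6 = f(3), 7 = f(8), 8 = f(4), 9 = f(13), 10 = f(9).
Thus f is surjective.
The image of f is {1, 2, 3, 4, 5, 6, 7, 8, 9, 10}, which has 10 elements.

10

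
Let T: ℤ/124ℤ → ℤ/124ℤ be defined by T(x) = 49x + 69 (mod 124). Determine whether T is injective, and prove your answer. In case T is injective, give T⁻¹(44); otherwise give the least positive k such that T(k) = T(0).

83

Suppose T(a) = T(b) in ℤ/124ℤ. Then 49a + 69 ≡ 49b + 69 (mod 124), therefore 49(a − b) ≡ 0 (mod 124).
Since gcd(49, 124) = 1, 49 is invertible modulo 124, so a − b ≡ 0 (mod 124), i.e. a = b.
Hence T is injective.
We now compute 49⁻¹ mod 124 explicitly. Euclid's algorithm: 124 = 2·49 + 26, 49 = 1·26 + 23, 26 = 1·23 + 3, 23 = 7·3 + 2, 3 = 1·2 + 1; back-substituting gives 1 = 81·49 − 32·124, so 49⁻¹ ≡ 81 (mod 124).
Since T is injective, we compute T⁻¹(44): solve 49x + 69 ≡ 44 (mod 124), i.e. 49x ≡ 99 (mod 124).
Multiplying by 49⁻¹ = 81 gives x ≡ 81·99 = 8019 = 64·124 + 83 ≡ 83 (mod 124).
Check: T(83) = 49·83 + 69 = 4136 = 33·124 + 44 ≡ 44 (mod 124).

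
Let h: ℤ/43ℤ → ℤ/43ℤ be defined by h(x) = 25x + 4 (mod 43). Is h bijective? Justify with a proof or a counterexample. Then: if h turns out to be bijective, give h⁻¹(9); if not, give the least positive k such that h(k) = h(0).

Suppose h(s) = h(t) in ℤ/43ℤ. Then 25s + 4 ≡ 25t + 4 (mod 43), therefore 25(s − t) ≡ 0 (mod 43).
Since gcd(25, 43) = 1, 25 is invertible modulo 43, hence s − t ≡ 0 (mod 43), i.e. s = t.
We now compute 25⁻¹ mod 43 explicitly. Euclid's algorithm: 43 = 1·25 + 18, 25 = 1·18 + 7, 18 = 2·7 + 4, 7 = 1·4 + 3, 4 = 1·3 + 1; back-substituting gives 1 = 31·25 − 18·43, so 25⁻¹ ≡ 31 (mod 43).
For any y ∈ ℤ/43ℤ, x = 31(y − 4) mod 43 satisfies h(x) = 25·31(y − 4) + 4 ≡ y (since 25·31 ≡ 1 mod 43). So every y has a preimage.
Hence h is bijective.
Since h is bijective, we compute h⁻¹(9): solve 25x + 4 ≡ 9 (mod 43), i.e. 25x ≡ 5 (mod 43).
Multiplying by 25⁻¹ = 31 gives x ≡ 31·5 = 155 = 3·43 + 26 ≡ 26 (mod 43).
Check: h(26) = 25·26 + 4 = 654 = 15·43 + 9 ≡ 9 (mod 43).

26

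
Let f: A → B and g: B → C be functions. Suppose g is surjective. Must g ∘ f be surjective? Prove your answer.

not surjective

No. Take A = {0}, B = C = {0, 1, 2, 3, 4, 5}, f(0) = 0, and g = identity (surjective).
Then (g ∘ f)(0) = 0, and 5 ∈ C has no preimage under g ∘ f, so g ∘ f is not surjective.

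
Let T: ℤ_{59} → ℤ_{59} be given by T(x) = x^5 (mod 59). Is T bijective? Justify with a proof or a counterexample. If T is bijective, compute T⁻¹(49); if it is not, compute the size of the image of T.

9

Since 59 is prime, the nonzero elements of ℤ_{59} form a cyclic group of order 58.
As gcd(5, 58) = 1, raising to the 5th power is a bijection on this group: if s^5 ≡ t^5 then (st^{−1})^5 = 1, and the only element of order dividing gcd(5, 58) = 1 is 1, so s = t.
With T(0) = 0 this makes T injective on all of ℤ_{59}, hence bijective (finite equal-size domain and codomain). In particular T is bijective.
Since T is bijective, we find the preimage of 49. The inverse of x ↦ x^5 on (ℤ_{59})^× is x ↦ x^35, because 5·35 = 175 = 3·58 + 1 ≡ 1 (mod 58) and x^{58} = 1 for x ≠ 0 (Fermat). So T⁻¹(49) = 49^35 mod 59.
Repeated squaring mod 59: 49^1 ≡ 49, 49^2 ≡ 49² = 2401 ≡ 41, 49^4 ≡ 41² = 1681 ≡ 29, 49^8 ≡ 29² = 841 ≡ 15, 49^16 ≡ 15² = 225 ≡ 48, 49^32 ≡ 48² = 2304 ≡ 3. Since 35 = 32 + 2 + 1, 49^35 ≡ 3·41·49: 3·41 = 123 ≡ 5, then 5·49 = 245 ≡ 9. So 49^35 ≡ 9 (mod 59).
Hence T⁻¹(49) = 9.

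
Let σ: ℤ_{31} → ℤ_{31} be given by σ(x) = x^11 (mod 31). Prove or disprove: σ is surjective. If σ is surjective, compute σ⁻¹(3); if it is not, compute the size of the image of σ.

Since 31 is prime, the nonzero elements of ℤ_{31} form a cyclic group of order 30.
As gcd(11, 30) = 1, raising to the 11th power is a bijection on this group: if a^11 ≡ b^11 then (ab^{−1})^11 = 1, and the only element of order dividing gcd(11, 30) = 1 is 1, so a = b.
With σ(0) = 0 this makes σ injective on all of ℤ_{31}, hence bijective (finite equal-size domain and codomain). In particular σ is surjective.
Since σ is surjective, we find the preimage of 3. The inverse of x ↦ x^11 on (ℤ_{31})^× is x ↦ x^11, because 11·11 = 121 = 4·30 + 1 ≡ 1 (mod 30) and x^{30} = 1 for x ≠ 0 (Fermat). So σ⁻¹(3) = 3^11 mod 31.
Repeated squaring mod 31: 3^1 ≡ 3, 3^2 ≡ 3² = 9, 3^4 ≡ 9² = 81 ≡ 19, 3^8 ≡ 19² = 361 ≡ 20. Since 11 = 8 + 2 + 1, 3^11 ≡ 20·9·3: 20·9 = 180 ≡ 25, then 25·3 = 75 ≡ 13. So 3^11 ≡ 13 (mod 31).
Hence σ⁻¹(3) = 13.

13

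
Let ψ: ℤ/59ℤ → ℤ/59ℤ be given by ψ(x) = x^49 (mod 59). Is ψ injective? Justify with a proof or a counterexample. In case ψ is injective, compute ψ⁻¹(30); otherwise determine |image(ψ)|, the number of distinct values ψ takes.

50

Since 59 is prime, the nonzero elements of ℤ/59ℤ form a cyclic group of order 58.
As gcd(49, 58) = 1, raising to the 49th power is a bijection on this group: if s^49 ≡ t^49 then (st^{−1})^49 = 1, and the only element of order dividing gcd(49, 58) = 1 is 1, so s = t.
With ψ(0) = 0 this makes ψ injective on all of ℤ/59ℤ, hence bijective (finite equal-size domain and codomain). In particular ψ is injective.
Since ψ is injective, we find the preimage of 30. The inverse of x ↦ x^49 on (ℤ/59ℤ)^× is x ↦ x^45, because 49·45 = 2205 = 38·58 + 1 ≡ 1 (mod 58) and x^{58} = 1 for x ≠ 0 (Fermat). So ψ⁻¹(30) = 30^45 mod 59.
Repeated squaring mod 59: 30^1 ≡ 30, 30^2 ≡ 30² = 900 ≡ 15, 30^4 ≡ 15² = 225 ≡ 48, 30^8 ≡ 48² = 2304 ≡ 3, 30^16 ≡ 3² = 9, 30^32 ≡ 9² = 81 ≡ 22. Since 45 = 32 + 8 + 4 + 1, 30^45 ≡ 22·3·48·30: 22·3 = 66 ≡ 7, then 7·48 = 336 ≡ 41, then 41·30 = 1230 ≡ 50. So 30^45 ≡ 50 (mod 59).
Hence ψ⁻¹(30) = 50.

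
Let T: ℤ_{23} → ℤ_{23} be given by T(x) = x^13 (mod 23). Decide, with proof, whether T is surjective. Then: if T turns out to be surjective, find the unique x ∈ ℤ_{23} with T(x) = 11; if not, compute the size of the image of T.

14

Since 23 is prime, the nonzero elements of ℤ_{23} form a cyclic group of order 22.
As gcd(13, 22) = 1, raising to the 13th power is a bijection on this group: if u^13 ≡ v^13 then (uv^{−1})^13 = 1, and the only element of order dividing gcd(13, 22) = 1 is 1, so u = v.
With T(0) = 0 this makes T injective on all of ℤ_{23}, hence bijective (finite equal-size domain and codomain). In particular T is surjective.
Since T is surjective, we find the preimage of 11. The inverse of x ↦ x^13 on (ℤ_{23})^× is x ↦ x^17, because 13·17 = 221 = 10·22 + 1 ≡ 1 (mod 22) and x^{22} = 1 for x ≠ 0 (Fermat). So T⁻¹(11) = 11^17 mod 23.
Repeated squaring mod 23: 11^1 ≡ 11, 11^2 ≡ 11² = 121 ≡ 6, 11^4 ≡ 6² = 36 ≡ 13, 11^8 ≡ 13² = 169 ≡ 8, 11^16 ≡ 8² = 64 ≡ 18. Since 17 = 16 + 1, 11^17 ≡ 18·11: 18·11 = 198 ≡ 14. So 11^17 ≡ 14 (mod 23).
Hence T⁻¹(11) = 14.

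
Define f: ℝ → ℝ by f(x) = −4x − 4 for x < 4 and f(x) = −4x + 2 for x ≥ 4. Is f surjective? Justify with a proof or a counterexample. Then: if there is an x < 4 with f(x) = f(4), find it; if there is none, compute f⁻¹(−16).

Both pieces are strictly decreasing (slopes −4 and −4), so each is injective on its own interval.
The left piece maps (−∞, 4) onto (−20, ∞); the right piece maps [4, ∞) onto (−∞, −14].
The union (−20, ∞) ∪ (−∞, −14] covers ℝ, so f is surjective.
For the follow-up: the images overlap, so an x < 4 with f(x) = f(4) exists. f(4) = −14; solving −4x − 4 = −14 for x < 4 gives x = (−14 + 4)/(−4) = 5/2.

5/2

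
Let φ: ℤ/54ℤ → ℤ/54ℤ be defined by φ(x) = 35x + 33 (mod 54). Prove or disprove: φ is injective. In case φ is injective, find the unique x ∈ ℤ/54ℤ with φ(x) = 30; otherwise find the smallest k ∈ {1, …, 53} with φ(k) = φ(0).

Suppose φ(s) = φ(t) in ℤ/54ℤ. Then 35s + 33 ≡ 35t + 33 (mod 54), therefore 35(s − t) ≡ 0 (mod 54).
Since gcd(35, 54) = 1, 35 is invertible modulo 54, hence s − t ≡ 0 (mod 54), i.e. s = t.
So φ is injective.
We now compute 35⁻¹ mod 54 explicitly. Euclid's algorithm: 54 = 1·35 + 19, 35 = 1·19 + 16, 19 = 1·16 + 3, 16 = 5·3 + 1; back-substituting gives 1 = 17·35 − 11·54, so 35⁻¹ ≡ 17 (mod 54).
Since φ is injective, we find φ⁻¹(30): we need 35x ≡ 30 − 33 ≡ 51 (mod 54). Using 35⁻¹ = 17: x ≡ 17·51 = 867 = 16·54 + 3, so x = 3.
Check: φ(3) = 35·3 + 33 = 138 = 2·54 + 30 ≡ 30 (mod 54).

3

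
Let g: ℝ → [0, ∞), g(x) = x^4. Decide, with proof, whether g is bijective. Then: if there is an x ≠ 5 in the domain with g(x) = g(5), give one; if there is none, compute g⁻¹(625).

g(5) = 625 = (−5)^4 = g(−5) (since 4 is even), with 5 ≠ −5. So g is not injective, hence not bijective.
For the follow-up, such an x exists: taking x = −5 ∈ ℝ gives g(−5) = 625 = g(5) with −5 ≠ 5.

-5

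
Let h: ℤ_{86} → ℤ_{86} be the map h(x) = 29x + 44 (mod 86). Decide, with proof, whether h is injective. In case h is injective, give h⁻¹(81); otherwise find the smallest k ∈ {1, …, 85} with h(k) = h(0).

Recall: injectivity means: for all u, v in the domain, h(u) = h(v) implies u = v.
If h(u) = h(v), then 29u ≡ 29v (mod 86). Because gcd(29, 86) = 1, we may cancel 29 to get u ≡ v (mod 86).
Hence h is injective.
We now compute 29⁻¹ mod 86 explicitly. Euclid's algorithm: 86 = 2·29 + 28, 29 = 1·28 + 1; back-substituting gives 1 = 3·29 − 1·86, so 29⁻¹ ≡ 3 (mod 86).
Since h is injective, we compute h⁻¹(81): solve 29x + 44 ≡ 81 (mod 86), i.e. 29x ≡ 37 (mod 86).
Multiplying by 29⁻¹ = 3 gives x ≡ 3·37 = 111 = 1·86 + 25 ≡ 25 (mod 86).
Check: h(25) = 29·25 + 44 = 769 = 8·86 + 81 ≡ 81 (mod 86).

25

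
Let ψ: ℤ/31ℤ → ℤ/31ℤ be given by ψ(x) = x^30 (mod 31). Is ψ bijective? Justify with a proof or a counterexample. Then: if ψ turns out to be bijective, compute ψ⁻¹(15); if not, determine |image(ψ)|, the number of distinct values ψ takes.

ψ(1) = 1^30 = 1.
ψ(2): Repeated squaring mod 31: 2^1 ≡ 2, 2^2 ≡ 2² = 4, 2^4 ≡ 4² = 16, 2^8 ≡ 16² = 256 ≡ 8, 2^16 ≡ 8² = 64 ≡ 2. Since 30 = 16 + 8 + 4 + 2, 2^30 ≡ 2·8·16·4: 2·8 = 16, then 16·16 = 256 ≡ 8, then 8·4 = 32 ≡ 1. So 2^30 ≡ 1 (mod 31).
So ψ(1) = ψ(2) = 1 while 1 ≠ 2, thus ψ is not injective, hence not bijective.
Since ψ is not bijective, we determine |image(ψ)|. Computing x^30 mod 31 for each x (by repeated squaring, reducing mod 31 at every step), the values ψ(0), ψ(1), …, ψ(30) are: 0, 1, 1, 1, 1, 1, 1, 1, 1, 1, 1, 1, 1, 1, 1, 1, 1, 1, 1, 1, 1, 1, 1, 1, 1, 1, 1, 1, 1, 1, 1.
The distinct values are {0, 1}; there are 2 of them.

2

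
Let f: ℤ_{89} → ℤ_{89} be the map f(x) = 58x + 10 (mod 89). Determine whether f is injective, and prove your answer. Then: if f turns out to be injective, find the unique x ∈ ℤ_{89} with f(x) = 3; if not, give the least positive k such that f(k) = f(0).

72

Recall that injectivity means: for all u, v in the domain, f(u) = f(v) implies u = v.
Suppose f(u) = f(v) in ℤ_{89}. Then 58u + 10 ≡ 58v + 10 (mod 89), therefore 58(u − v) ≡ 0 (mod 89).
Since gcd(58, 89) = 1, 58 is invertible modulo 89, thus u − v ≡ 0 (mod 89), i.e. u = v.
So f is injective.
We now compute 58⁻¹ mod 89 explicitly. Euclid's algorithm: 89 = 1·58 + 31, 58 = 1·31 + 27, 31 = 1·27 + 4, 27 = 6·4 + 3, 4 = 1·3 + 1; back-substituting gives 1 = 66·58 − 43·89, so 58⁻¹ ≡ 66 (mod 89).
Since f is injective, we compute f⁻¹(3): solve 58x + 10 ≡ 3 (mod 89), i.e. 58x ≡ 82 (mod 89).
Multiplying by 58⁻¹ = 66 gives x ≡ 66·82 = 5412 = 60·89 + 72 ≡ 72 (mod 89).
Check: f(72) = 58·72 + 10 = 4186 = 47·89 + 3 ≡ 3 (mod 89).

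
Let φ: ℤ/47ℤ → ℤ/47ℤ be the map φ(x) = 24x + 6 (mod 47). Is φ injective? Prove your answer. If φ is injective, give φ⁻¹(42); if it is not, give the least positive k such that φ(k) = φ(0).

Suppose φ(s) = φ(t) in ℤ/47ℤ. Then 24s + 6 ≡ 24t + 6 (mod 47), therefore 24(s − t) ≡ 0 (mod 47).
Since gcd(24, 47) = 1, 24 is invertible modulo 47, thus s − t ≡ 0 (mod 47), i.e. s = t.
Therefore φ is injective.
We now compute 24⁻¹ mod 47 explicitly. Euclid's algorithm: 47 = 1·24 + 23, 24 = 1·23 + 1; back-substituting gives 1 = 2·24 − 1·47, so 24⁻¹ ≡ 2 (mod 47).
Since φ is injective, we compute φ⁻¹(42): solve 24x + 6 ≡ 42 (mod 47), i.e. 24x ≡ 36 (mod 47).
Multiplying by 24⁻¹ = 2 gives x ≡ 2·36 = 72 = 1·47 + 25 ≡ 25 (mod 47).
Check: φ(25) = 24·25 + 6 = 606 = 12·47 + 42 ≡ 42 (mod 47).

25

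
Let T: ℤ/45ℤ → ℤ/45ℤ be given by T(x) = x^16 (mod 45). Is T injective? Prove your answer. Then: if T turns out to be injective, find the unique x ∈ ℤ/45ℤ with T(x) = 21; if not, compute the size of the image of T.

T(3): Repeated squaring mod 45: 3^1 ≡ 3, 3^2 ≡ 3² = 9, 3^4 ≡ 9² = 81 ≡ 36, 3^8 ≡ 36² = 1296 ≡ 36, 3^16 ≡ 36² = 1296 ≡ 36. So 3^16 ≡ 36 (mod 45).
T(6): Repeated squaring mod 45: 6^1 ≡ 6, 6^2 ≡ 6² = 36, 6^4 ≡ 36² = 1296 ≡ 36, 6^8 ≡ 36² = 1296 ≡ 36, 6^16 ≡ 36² = 1296 ≡ 36. So 6^16 ≡ 36 (mod 45).
So T(3) = T(6) = 36 while 3 ≠ 6, therefore T is not injective.
Since T is not injective, we determine |image(T)|. Computing x^16 mod 45 for each x (by repeated squaring, reducing mod 45 at every step), the values T(0), T(1), …, T(44) are: 0, 1, 16, 36, 31, 40, 36, 16, 1, 36, 10, 16, 36, 31, 31, 0, 16, 1, 36, 1, 25, 36, 31, 31, 36, 25, 1, 36, 1, 16, 0, 31, 31, 36, 16, 10, 36, 1, 16, 36, 40, 31, 36, 16, 1.
The distinct values are {0, 1, 10, 16, 25, 31, 36, 40}; there are 8 of them.

8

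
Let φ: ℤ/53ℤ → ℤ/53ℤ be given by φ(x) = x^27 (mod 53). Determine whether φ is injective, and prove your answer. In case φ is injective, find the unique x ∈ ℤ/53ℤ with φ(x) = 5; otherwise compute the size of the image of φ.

Since 53 is prime, the nonzero elements of ℤ/53ℤ form a cyclic group of order 52.
As gcd(27, 52) = 1, raising to the 27th power is a bijection on this group: if u^27 ≡ v^27 then (uv^{−1})^27 = 1, and the only element of order dividing gcd(27, 52) = 1 is 1, so u = v.
With φ(0) = 0 this makes φ injective on all of ℤ/53ℤ, hence bijective (finite equal-size domain and codomain). In particular φ is injective.
Since φ is injective, we find the preimage of 5. The inverse of x ↦ x^27 on (ℤ/53ℤ)^× is x ↦ x^27, because 27·27 = 729 = 14·52 + 1 ≡ 1 (mod 52) and x^{52} = 1 for x ≠ 0 (Fermat). So φ⁻¹(5) = 5^27 mod 53.
Repeated squaring mod 53: 5^1 ≡ 5, 5^2 ≡ 5² = 25, 5^4 ≡ 25² = 625 ≡ 42, 5^8 ≡ 42² = 1764 ≡ 15, 5^16 ≡ 15² = 225 ≡ 13. Since 27 = 16 + 8 + 2 + 1, 5^27 ≡ 13·15·25·5: 13·15 = 195 ≡ 36, then 36·25 = 900 ≡ 52, then 52·5 = 260 ≡ 48. So 5^27 ≡ 48 (mod 53).
Hence φ⁻¹(5) = 48.

48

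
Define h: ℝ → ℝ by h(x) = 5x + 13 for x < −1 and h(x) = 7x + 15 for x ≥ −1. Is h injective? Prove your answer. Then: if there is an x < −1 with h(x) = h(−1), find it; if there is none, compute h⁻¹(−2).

-3

Both pieces are strictly increasing (slopes 5 and 7), so each is injective on its own interval.
The left piece maps (−∞, −1) onto (−∞, 8); the right piece maps [−1, ∞) onto [8, ∞).
These images are disjoint, so no value is attained by both pieces. Therefore h is injective.
Because the two images are disjoint, no x < −1 has h(x) = h(−1), so we compute h⁻¹(−2): −2 lies in (−∞, 8), so solve 5x + 13 = −2: x = (−2 − 13)/5 = −3.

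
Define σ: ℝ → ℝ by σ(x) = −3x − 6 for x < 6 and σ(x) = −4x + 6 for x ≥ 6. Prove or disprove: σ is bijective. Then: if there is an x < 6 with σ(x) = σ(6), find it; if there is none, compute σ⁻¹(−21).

Both pieces are strictly decreasing (slopes −3 and −4), so each is injective on its own interval.
The left piece maps (−∞, 6) onto (−24, ∞); the right piece maps [6, ∞) onto (−∞, −18].
These images overlap. In particular σ(6) = −18 (right piece), and solving −3x − 6 = −18 on the left piece gives x = 4 < 6.
So σ(4) = σ(6) with 4 ≠ 6, and σ is not injective, hence not bijective. This x = 4 is the requested value below 6.

4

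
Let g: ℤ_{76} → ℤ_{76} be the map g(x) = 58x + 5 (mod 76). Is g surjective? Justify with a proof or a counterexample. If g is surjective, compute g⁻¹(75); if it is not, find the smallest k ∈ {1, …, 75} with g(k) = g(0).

Since gcd(58, 76) = 2, we have 58x ≡ 0 (mod 2) for all x, so g(x) ≡ 1 (mod 2).
But 0 ≢ 1 (mod 2), so 0 ∈ ℤ_{76} has no preimage. Therefore g is not surjective.
Since g is not surjective, we find the least positive k with g(k) = g(0): this means 58k ≡ 0 (mod 76), i.e. 76 ∣ 58k. Since gcd(58, 76) = 2, dividing through by 2 this holds exactly when 38 ∣ 29k, and as gcd(29, 38) = 1, exactly when 38 ∣ k.
The smallest positive such k is 38.

38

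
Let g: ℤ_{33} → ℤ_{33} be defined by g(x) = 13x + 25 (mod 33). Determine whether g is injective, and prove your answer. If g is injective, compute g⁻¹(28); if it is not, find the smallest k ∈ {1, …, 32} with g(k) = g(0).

18

Recall that injectivity means: for all x_1, x_2 in the domain, g(x_1) = g(x_2) implies x_1 = x_2.
Suppose g(x_1) = g(x_2) in ℤ_{33}. Then 13x_1 + 25 ≡ 13x_2 + 25 (mod 33), hence 13(x_1 − x_2) ≡ 0 (mod 33).
Since gcd(13, 33) = 1, 13 is invertible modulo 33, so x_1 − x_2 ≡ 0 (mod 33), i.e. x_1 = x_2.
So g is injective.
We now compute 13⁻¹ mod 33 explicitly. Euclid's algorithm: 33 = 2·13 + 7, 13 = 1·7 + 6, 7 = 1·6 + 1; back-substituting gives 1 = 28·13 − 11·33, so 13⁻¹ ≡ 28 (mod 33).
Since g is injective, we find g⁻¹(28): we need 13x ≡ 28 − 25 ≡ 3 (mod 33). Using 13⁻¹ = 28: x ≡ 28·3 = 84 = 2·33 + 18, so x = 18.
Check: g(18) = 13·18 + 25 = 259 = 7·33 + 28 ≡ 28 (mod 33).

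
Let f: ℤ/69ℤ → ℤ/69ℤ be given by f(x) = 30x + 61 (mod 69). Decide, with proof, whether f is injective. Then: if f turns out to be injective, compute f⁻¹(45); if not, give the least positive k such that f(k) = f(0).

23

By definition, injectivity means: for all s, t in the domain, f(s) = f(t) implies s = t.
We have gcd(30, 69) = 3 > 1. Taking s = 0 and t = 23: f(0) = 61 and f(23) = 30·23 + 61 = 751 ≡ 61 (mod 69).
So f(0) = f(23) while 0 ≠ 23, thus f is not injective.
Since f is not injective, we find the least positive k with f(k) = f(0): this means 30k ≡ 0 (mod 69), i.e. 69 ∣ 30k. Since gcd(30, 69) = 3, dividing through by 3 this holds exactly when 23 ∣ 10k, and as gcd(10, 23) = 1, exactly when 23 ∣ k.
The smallest positive such k is 23.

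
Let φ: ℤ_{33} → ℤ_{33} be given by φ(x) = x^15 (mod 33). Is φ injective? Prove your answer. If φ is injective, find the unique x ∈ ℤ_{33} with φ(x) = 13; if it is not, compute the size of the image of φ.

9

φ(1) = 1^15 = 1.
φ(4): Repeated squaring mod 33: 4^1 ≡ 4, 4^2 ≡ 4² = 16, 4^4 ≡ 16² = 256 ≡ 25, 4^8 ≡ 25² = 625 ≡ 31. Since 15 = 8 + 4 + 2 + 1, 4^15 ≡ 31·25·16·4: 31·25 = 775 ≡ 16, then 16·16 = 256 ≡ 25, then 25·4 = 100 ≡ 1. So 4^15 ≡ 1 (mod 33).
So φ(1) = φ(4) = 1 while 1 ≠ 4, thus φ is not injective.
Since φ is not injective, we determine |image(φ)|. Computing x^15 mod 33 for each x (by repeated squaring, reducing mod 33 at every step), the values φ(0), φ(1), …, φ(32) are: 0, 1, 32, 12, 1, 23, 21, 10, 32, 12, 10, 11, 12, 10, 23, 12, 1, 32, 21, 10, 23, 21, 22, 23, 21, 1, 23, 12, 10, 32, 21, 1, 32.
The distinct values are {0, 1, 10, 11, 12, 21, 22, 23, 32}; there are 9 of them.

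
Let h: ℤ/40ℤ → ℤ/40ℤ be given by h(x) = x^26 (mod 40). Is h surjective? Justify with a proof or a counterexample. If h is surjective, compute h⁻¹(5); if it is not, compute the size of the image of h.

h(4): Repeated squaring mod 40: 4^1 ≡ 4, 4^2 ≡ 4² = 16, 4^4 ≡ 16² = 256 ≡ 16, 4^8 ≡ 16² = 256 ≡ 16, 4^16 ≡ 16² = 256 ≡ 16. Since 26 = 16 + 8 + 2, 4^26 ≡ 16·16·16: 16·16 = 256 ≡ 16, then 16·16 = 256 ≡ 16. So 4^26 ≡ 16 (mod 40).
h(6): Repeated squaring mod 40: 6^1 ≡ 6, 6^2 ≡ 6² = 36, 6^4 ≡ 36² = 1296 ≡ 16, 6^8 ≡ 16² = 256 ≡ 16, 6^16 ≡ 16² = 256 ≡ 16. Since 26 = 16 + 8 + 2, 6^26 ≡ 16·16·36: 16·16 = 256 ≡ 16, then 16·36 = 576 ≡ 16. So 6^26 ≡ 16 (mod 40).
So h(4) = h(6) = 16 while 4 ≠ 6, therefore h is not injective.
A non-injective map from the 40-element set ℤ/40ℤ to itself takes at most 39 distinct values, so it cannot be surjective. So h is not surjective.
Since h is not surjective, we determine |image(h)|. Computing x^26 mod 40 for each x (by repeated squaring, reducing mod 40 at every step), the values h(0), h(1), …, h(39) are: 0, 1, 24, 9, 16, 25, 16, 9, 24, 1, 0, 1, 24, 9, 16, 25, 16, 9, 24, 1, 0, 1, 24, 9, 16, 25, 16, 9, 24, 1, 0, 1, 24, 9, 16, 25, 16, 9, 24, 1.
The distinct values are {0, 1, 9, 16, 24, 25}; there are 6 of them.

6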